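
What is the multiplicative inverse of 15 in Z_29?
15^(-1) ≡ 2 (mod 29). Verification: 15 × 2 = 30 ≡ 1 (mod 29)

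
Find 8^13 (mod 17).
Using repeated squaring. 13 = 8 + 4 + 1 (binary 1101). Repeated squaring mod 17: 8^1 ≡ 8; 8^2 ≡ 8² = 64 ≡ 13; 8^4 ≡ 13² = 169 ≡ 16; 8^8 ≡ 16² = 256 ≡ 1. Multiply: 8^13 = 8^8 × 8^4 × 8^1 ≡ 1 × 16 × 8 (mod 17): 1 × 16 = 16 ≡ 16; 16 × 8 = 128 ≡ 9. So 8^13 ≡ 9 (mod 17).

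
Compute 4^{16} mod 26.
22

Using successive squaring:
Binary expansion of 16: 10000
Powers of 4 mod 26 (each is the square of the previous):
  4^1 ≡ 4 (mod 26)
  4^2 ≡ 4² = 16 ≡ 16 (mod 26)
  4^4 ≡ 16² = 256 ≡ 22 (mod 26)
  4^8 ≡ 22² = 484 ≡ 16 (mod 26)
  4^16 ≡ 16² = 256 ≡ 22 (mod 26)
16 is a power of 2, so 4^16 is the last square: ≡ 22 (mod 26)
Result: 4^16 ≡ 22 (mod 26)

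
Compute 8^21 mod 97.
Using repeated squaring. 21 = 16 + 4 + 1 (binary 10101). Repeated squaring mod 97: 8^1 ≡ 8; 8^2 ≡ 8² = 64 ≡ 64; 8^4 ≡ 64² = 4096 ≡ 22; 8^8 ≡ 22² = 484 ≡ 96; 8^16 ≡ 96² = 9216 ≡ 1. Multiply: 8^21 = 8^16 × 8^4 × 8^1 ≡ 1 × 22 × 8 (mod 97): 1 × 22 = 22 ≡ 22; 22 × 8 = 176 ≡ 79. So 8^21 ≡ 79 (mod 97).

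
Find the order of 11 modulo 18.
Powers of 11 mod 18: 11^1≡11, 11^2≡13, 11^3≡17, 11^4≡7, 11^5≡5, 11^6≡1. Order = 6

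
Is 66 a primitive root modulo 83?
Yes

To verify, check if 66^(82/q) ≢ 1 (mod 83) for each prime divisor q of 82
Divisors of 82 = 82: [1, 2, 41, 82]
  66^(82/41) = 66^2 ≡ 40 (mod 83)
  66^(82/2) = 66^41 ≡ 82 (mod 83)
Conclusion: 66 is a primitive root modulo 83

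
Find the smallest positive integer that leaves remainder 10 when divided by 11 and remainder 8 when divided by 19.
M = 11 × 19 = 209. M₁ = 19, y₁ ≡ 7 (mod 11). M₂ = 11, y₂ ≡ 7 (mod 19). n = 10×19×7 + 8×11×7 ≡ 65 (mod 209). The smallest positive such number is 65.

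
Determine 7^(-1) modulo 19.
7^(-1) ≡ 11 (mod 19). Verification: 7 × 11 = 77 ≡ 1 (mod 19)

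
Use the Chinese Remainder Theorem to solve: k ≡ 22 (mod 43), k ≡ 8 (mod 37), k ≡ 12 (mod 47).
57728

Using the Chinese Remainder Theorem:
M = product of moduli = 74777
For equation 1: M_1 = 1739, 1739 ≡ 19 (mod 43), inverse of 1739 mod 43 is 34 (check: 19 × 34 = 646 ≡ 1 (mod 43))
For equation 2: M_2 = 2021, 2021 ≡ 23 (mod 37), inverse of 2021 mod 37 is 29 (check: 23 × 29 = 667 ≡ 1 (mod 37))
For equation 3: M_3 = 1591, 1591 ≡ 40 (mod 47), inverse of 1591 mod 47 is 20 (check: 40 × 20 = 800 ≡ 1 (mod 47))
Combine: k ≡ Σ r_i×M_i×(M_i⁻¹ mod m_i) = 22×1739×34 + 8×2021×29 + 12×1591×20 = 1300772 + 468872 + 381840 = 2151484
2151484 mod 74777 = 57728
k ≡ 57728 (mod 74777)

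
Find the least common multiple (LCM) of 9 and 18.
18

First find GCD(9, 18) using the Euclidean algorithm:
9 = 0 × 18 + 9
18 = 2 × 9 + 0
GCD(9, 18) = 9

LCM formula: LCM(a, b) = (a × b) / GCD(a, b)
LCM(9, 18) = (9 × 18) / 9
LCM(9, 18) = 162 / 9
LCM(9, 18) = 18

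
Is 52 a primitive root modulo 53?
p - 1 = 52 has prime divisors 2, 13. Check 52^(52/q) mod 53 for each: 52^(52/2) = 52^26 ≡ 1, 52^(52/13) = 52^4 ≡ 1 (mod 53). Since 52^26 ≡ 1 (mod 53), the order of 52 divides 26 (in fact the order is 2) ≠ 52, so it is not a primitive root.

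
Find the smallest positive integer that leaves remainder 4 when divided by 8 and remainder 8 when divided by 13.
M = 8 × 13 = 104. M₁ = 13, y₁ ≡ 5 (mod 8). M₂ = 8, y₂ ≡ 5 (mod 13). z = 4×13×5 + 8×8×5 ≡ 60 (mod 104). The smallest positive such number is 60.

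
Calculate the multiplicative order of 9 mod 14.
Powers of 9 mod 14: 9^1≡9, 9^2≡11, 9^3≡1. Order = 3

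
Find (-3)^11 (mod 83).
Using repeated squaring. (-3) ≡ 80 (mod 83). 11 = 8 + 2 + 1 (binary 1011). Repeated squaring mod 83: 80^1 ≡ 80; 80^2 ≡ 80² = 6400 ≡ 9; 80^4 ≡ 9² = 81 ≡ 81; 80^8 ≡ 81² = 6561 ≡ 4. Multiply: (-3)^11 ≡ 80^8 × 80^2 × 80^1 ≡ 4 × 9 × 80 (mod 83): 4 × 9 = 36 ≡ 36; 36 × 80 = 2880 ≡ 58. So (-3)^11 ≡ 58 (mod 83).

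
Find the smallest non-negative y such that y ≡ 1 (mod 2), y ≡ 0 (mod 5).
5

Using the Chinese Remainder Theorem:
M = product of moduli = 10
For equation 1: M_1 = 5, 5 ≡ 1 (mod 2), inverse of 5 mod 2 is 1 (check: 1 × 1 = 1 ≡ 1 (mod 2))
For equation 2: M_2 = 2, 2 ≡ 2 (mod 5), inverse of 2 mod 5 is 3 (check: 2 × 3 = 6 ≡ 1 (mod 5))
Combine: y ≡ Σ r_i×M_i×(M_i⁻¹ mod m_i) = 1×5×1 + 0×2×3 = 5 + 0 = 5
5 mod 10 = 5
y ≡ 5 (mod 10)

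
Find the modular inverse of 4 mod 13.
4^(-1) ≡ 10 (mod 13). Verification: 4 × 10 = 40 ≡ 1 (mod 13)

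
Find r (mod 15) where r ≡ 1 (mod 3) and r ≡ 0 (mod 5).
M = 3 × 5 = 15. M₁ = 5, y₁ ≡ 2 (mod 3). M₂ = 3, y₂ ≡ 2 (mod 5). r = 1×5×2 + 0×3×2 ≡ 10 (mod 15)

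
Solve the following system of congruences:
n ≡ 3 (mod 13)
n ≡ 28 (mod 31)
276

Using the Chinese Remainder Theorem:
M = product of moduli = 403
For equation 1: M_1 = 31, 31 ≡ 5 (mod 13), inverse of 31 mod 13 is 8 (check: 5 × 8 = 40 ≡ 1 (mod 13))
For equation 2: M_2 = 13, 13 ≡ 13 (mod 31), inverse of 13 mod 31 is 12 (check: 13 × 12 = 156 ≡ 1 (mod 31))
Combine: n ≡ Σ r_i×M_i×(M_i⁻¹ mod m_i) = 3×31×8 + 28×13×12 = 744 + 4368 = 5112
5112 mod 403 = 276
n ≡ 276 (mod 403)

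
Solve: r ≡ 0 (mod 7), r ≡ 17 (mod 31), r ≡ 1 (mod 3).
M = 7 × 31 × 3 = 651. M₁ = 93, y₁ ≡ 4 (mod 7). M₂ = 21, y₂ ≡ 3 (mod 31). M₃ = 217, y₃ ≡ 1 (mod 3). r = 0×93×4 + 17×21×3 + 1×217×1 ≡ 637 (mod 651)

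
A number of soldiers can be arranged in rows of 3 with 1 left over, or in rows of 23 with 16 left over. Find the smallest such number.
M = 3 × 23 = 69. M₁ = 23, y₁ ≡ 2 (mod 3). M₂ = 3, y₂ ≡ 8 (mod 23). x = 1×23×2 + 16×3×8 ≡ 16 (mod 69). The smallest positive such number is 16.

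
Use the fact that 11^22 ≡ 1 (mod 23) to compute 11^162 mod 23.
By Fermat: 11^{22} ≡ 1 (mod 23). 162 = 7×22 + 8. So 11^{162} ≡ 11^{8} ≡ 8 (mod 23)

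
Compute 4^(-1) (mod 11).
3

Using Extended Euclidean Algorithm:
gcd(4, 11) = 1
Bezout coefficients: 4 × 3 + 11 × -1 = 1
So 4 × 3 ≡ 1 (mod 11)
The inverse is 3 mod 11 = 3
Verification: 4 × 3 = 12 = 1 × 11 + 1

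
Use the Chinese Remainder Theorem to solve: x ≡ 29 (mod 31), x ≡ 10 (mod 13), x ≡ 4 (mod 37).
11437

Using the Chinese Remainder Theorem:
M = product of moduli = 14911
For equation 1: M_1 = 481, 481 ≡ 16 (mod 31), inverse of 481 mod 31 is 2 (check: 16 × 2 = 32 ≡ 1 (mod 31))
For equation 2: M_2 = 1147, 1147 ≡ 3 (mod 13), inverse of 1147 mod 13 is 9 (check: 3 × 9 = 27 ≡ 1 (mod 13))
For equation 3: M_3 = 403, 403 ≡ 33 (mod 37), inverse of 403 mod 37 is 9 (check: 33 × 9 = 297 ≡ 1 (mod 37))
Combine: x ≡ Σ r_i×M_i×(M_i⁻¹ mod m_i) = 29×481×2 + 10×1147×9 + 4×403×9 = 27898 + 103230 + 14508 = 145636
145636 mod 14911 = 11437
x ≡ 11437 (mod 14911)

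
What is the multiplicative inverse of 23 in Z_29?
24

Using Extended Euclidean Algorithm:
gcd(23, 29) = 1
Bezout coefficients: 23 × -5 + 29 × 4 = 1
So 23 × -5 ≡ 1 (mod 29)
The inverse is -5 mod 29 = 24
Verification: 23 × 24 = 552 = 19 × 29 + 1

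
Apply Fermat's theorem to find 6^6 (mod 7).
By Fermat's Little Theorem, 6^{6} ≡ 1 (mod 7) since 7 is prime and gcd(6, 7) = 1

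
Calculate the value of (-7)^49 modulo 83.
Using repeated squaring. (-7) ≡ 76 (mod 83). 49 = 32 + 16 + 1 (binary 110001). Repeated squaring mod 83: 76^1 ≡ 76; 76^2 ≡ 76² = 5776 ≡ 49; 76^4 ≡ 49² = 2401 ≡ 77; 76^8 ≡ 77² = 5929 ≡ 36; 76^16 ≡ 36² = 1296 ≡ 51; 76^32 ≡ 51² = 2601 ≡ 28. Multiply: (-7)^49 ≡ 76^32 × 76^16 × 76^1 ≡ 28 × 51 × 76 (mod 83): 28 × 51 = 1428 ≡ 17; 17 × 76 = 1292 ≡ 47. So (-7)^49 ≡ 47 (mod 83).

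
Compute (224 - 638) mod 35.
6

(224 - 638) = -414
-414 mod 35 = 6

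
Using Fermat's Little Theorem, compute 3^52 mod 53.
By Fermat's Little Theorem, 3^{52} ≡ 1 (mod 53) since 53 is prime and gcd(3, 53) = 1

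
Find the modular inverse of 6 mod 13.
6^(-1) ≡ 11 (mod 13). Verification: 6 × 11 = 66 ≡ 1 (mod 13)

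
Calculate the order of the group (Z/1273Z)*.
1188

Prime factorization: 1273 = 19 × 67
Using the formula φ(n) = n × Π(1 - 1/p) for each prime factor p:
φ(1273) = 1273 × (1 - 1/19) × (1 - 1/67)
φ(1273) = 1188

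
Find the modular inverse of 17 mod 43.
17^(-1) ≡ 38 (mod 43). Verification: 17 × 38 = 646 ≡ 1 (mod 43)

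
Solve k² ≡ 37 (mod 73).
The square roots of 37 mod 73 are 16 and 57. Verify: 16² = 256 ≡ 37 (mod 73)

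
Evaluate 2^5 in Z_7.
5 = 4 + 1 (binary 101). Repeated squaring mod 7: 2^1 ≡ 2; 2^2 ≡ 2² = 4 ≡ 4; 2^4 ≡ 4² = 16 ≡ 2. Multiply: 2^5 = 2^4 × 2^1 ≡ 2 × 2 (mod 7): 2 × 2 = 4 ≡ 4. So 2^5 ≡ 4 (mod 7).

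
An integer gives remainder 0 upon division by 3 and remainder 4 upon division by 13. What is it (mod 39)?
M = 3 × 13 = 39. M₁ = 13, y₁ ≡ 1 (mod 3). M₂ = 3, y₂ ≡ 9 (mod 13). m = 0×13×1 + 4×3×9 ≡ 30 (mod 39). The smallest positive such number is 30.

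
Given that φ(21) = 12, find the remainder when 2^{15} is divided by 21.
By Euler: 2^{12} ≡ 1 (mod 21) since gcd(2, 21) = 1. 15 = 1×12 + 3. So 2^{15} ≡ 2^{3} ≡ 8 (mod 21)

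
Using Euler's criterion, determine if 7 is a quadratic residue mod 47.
By Euler's criterion: 7^{23} ≡ 1 (mod 47). Since this equals 1, 7 is a QR.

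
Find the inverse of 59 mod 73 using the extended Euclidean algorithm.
Extended GCD: 59(26) + 73(-21) = 1. So 59^(-1) ≡ 26 ≡ 26 (mod 73). Verify: 59 × 26 = 1534 ≡ 1 (mod 73)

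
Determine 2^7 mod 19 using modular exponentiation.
7 = 4 + 2 + 1 (binary 111). Repeated squaring mod 19: 2^1 ≡ 2; 2^2 ≡ 2² = 4 ≡ 4; 2^4 ≡ 4² = 16 ≡ 16. Multiply: 2^7 = 2^4 × 2^2 × 2^1 ≡ 16 × 4 × 2 (mod 19): 16 × 4 = 64 ≡ 7; 7 × 2 = 14 ≡ 14. So 2^7 ≡ 14 (mod 19).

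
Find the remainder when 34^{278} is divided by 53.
By Fermat: 34^{52} ≡ 1 (mod 53). 278 = 5×52 + 18. So 34^{278} ≡ 34^{18} ≡ 25 (mod 53)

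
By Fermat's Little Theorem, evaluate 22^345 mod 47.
By Fermat: 22^{46} ≡ 1 (mod 47). 345 = 7×46 + 23. So 22^{345} ≡ 22^{23} ≡ 46 (mod 47)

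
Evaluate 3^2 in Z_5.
2 = 2 (binary 10). Repeated squaring mod 5: 3^1 ≡ 3; 3^2 ≡ 3² = 9 ≡ 4. So 3^2 ≡ 4 (mod 5).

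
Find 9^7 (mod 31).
7 = 4 + 2 + 1 (binary 111). Repeated squaring mod 31: 9^1 ≡ 9; 9^2 ≡ 9² = 81 ≡ 19; 9^4 ≡ 19² = 361 ≡ 20. Multiply: 9^7 = 9^4 × 9^2 × 9^1 ≡ 20 × 19 × 9 (mod 31): 20 × 19 = 380 ≡ 8; 8 × 9 = 72 ≡ 10. So 9^7 ≡ 10 (mod 31).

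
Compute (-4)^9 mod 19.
(-4) ≡ 15 (mod 19). 9 = 8 + 1 (binary 1001). Repeated squaring mod 19: 15^1 ≡ 15; 15^2 ≡ 15² = 225 ≡ 16; 15^4 ≡ 16² = 256 ≡ 9; 15^8 ≡ 9² = 81 ≡ 5. Multiply: (-4)^9 ≡ 15^8 × 15^1 ≡ 5 × 15 (mod 19): 5 × 15 = 75 ≡ 18. So (-4)^9 ≡ 18 (mod 19).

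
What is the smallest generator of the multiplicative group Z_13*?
p - 1 = 12 has prime divisors 2, 3. h is a primitive root mod 13 iff h^(12/q) ≢ 1 (mod 13) for each such q.
h = 2: 2^6 ≡ 12, 2^4 ≡ 3 (mod 13); none is 1, so 2 has order 12 and is a primitive root.
The smallest primitive root mod 13 is g = 2.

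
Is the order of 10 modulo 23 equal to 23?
No, the actual order is 22, not 23.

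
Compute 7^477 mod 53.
Using Fermat: 7^{52} ≡ 1 (mod 53). 477 ≡ 9 (mod 52). So 7^{477} ≡ 7^{9} ≡ 43 (mod 53)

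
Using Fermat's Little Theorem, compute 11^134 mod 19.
By Fermat: 11^{18} ≡ 1 (mod 19). 134 = 7×18 + 8. So 11^{134} ≡ 11^{8} ≡ 7 (mod 19)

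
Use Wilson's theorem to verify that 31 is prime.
(30)! mod 31 = 30. Since this equals -1 (mod 31), Wilson confirms 31 is prime.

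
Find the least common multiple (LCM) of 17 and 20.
340

First find GCD(17, 20) using the Euclidean algorithm:
17 = 0 × 20 + 17
20 = 1 × 17 + 3
17 = 5 × 3 + 2
3 = 1 × 2 + 1
2 = 2 × 1 + 0
GCD(17, 20) = 1

LCM formula: LCM(a, b) = (a × b) / GCD(a, b)
LCM(17, 20) = (17 × 20) / 1
LCM(17, 20) = 340 / 1
LCM(17, 20) = 340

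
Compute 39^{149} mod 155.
4

Using successive squaring:
Binary expansion of 149: 10010101
Powers of 39 mod 155 (each is the square of the previous):
  39^1 ≡ 39 (mod 155)
  39^2 ≡ 39² = 1521 ≡ 126 (mod 155)
  39^4 ≡ 126² = 15876 ≡ 66 (mod 155)
  39^8 ≡ 66² = 4356 ≡ 16 (mod 155)
  39^16 ≡ 16² = 256 ≡ 101 (mod 155)
  39^32 ≡ 101² = 10201 ≡ 126 (mod 155)
  39^64 ≡ 126² = 15876 ≡ 66 (mod 155)
  39^128 ≡ 66² = 4356 ≡ 16 (mod 155)
149 = 128 + 16 + 4 + 1, so 39^149 = 39^128 × 39^16 × 39^4 × 39^1 ≡ 16 × 101 × 66 × 39 (mod 155)
Multiplying step by step:
  16 × 101 = 1616 ≡ 66 (mod 155)
  66 × 66 = 4356 ≡ 16 (mod 155)
  16 × 39 = 624 ≡ 4 (mod 155)
Result: 39^149 ≡ 4 (mod 155)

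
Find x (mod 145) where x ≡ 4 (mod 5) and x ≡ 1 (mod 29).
M = 5 × 29 = 145. M₁ = 29, y₁ ≡ 4 (mod 5). M₂ = 5, y₂ ≡ 6 (mod 29). x = 4×29×4 + 1×5×6 ≡ 59 (mod 145)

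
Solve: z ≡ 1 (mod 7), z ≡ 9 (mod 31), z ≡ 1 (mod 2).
M = 7 × 31 × 2 = 434. M₁ = 62, y₁ ≡ 6 (mod 7). M₂ = 14, y₂ ≡ 20 (mod 31). M₃ = 217, y₃ ≡ 1 (mod 2). z = 1×62×6 + 9×14×20 + 1×217×1 ≡ 71 (mod 434)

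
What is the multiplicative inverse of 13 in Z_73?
45

Using Extended Euclidean Algorithm:
gcd(13, 73) = 1
Bezout coefficients: 13 × -28 + 73 × 5 = 1
So 13 × -28 ≡ 1 (mod 73)
The inverse is -28 mod 73 = 45
Verification: 13 × 45 = 585 = 8 × 73 + 1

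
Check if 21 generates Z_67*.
p - 1 = 66 has prime divisors 2, 3, 11. Check 21^(66/q) mod 67 for each: 21^(66/2) = 21^33 ≡ 1, 21^(66/3) = 21^22 ≡ 29, 21^(66/11) = 21^6 ≡ 24 (mod 67). Since 21^33 ≡ 1 (mod 67), the order of 21 divides 33 (in fact the order is 33) ≠ 66, so it is not a primitive root.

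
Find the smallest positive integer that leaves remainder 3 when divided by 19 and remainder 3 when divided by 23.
M = 19 × 23 = 437. M₁ = 23, y₁ ≡ 5 (mod 19). M₂ = 19, y₂ ≡ 17 (mod 23). z = 3×23×5 + 3×19×17 ≡ 3 (mod 437). The smallest positive such number is 3.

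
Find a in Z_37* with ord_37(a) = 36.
2 has order 36 mod 37 since 2^{36} ≡ 1 (mod 37) and no smaller power works.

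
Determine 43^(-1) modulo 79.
43^(-1) ≡ 68 (mod 79). Verification: 43 × 68 = 2924 ≡ 1 (mod 79)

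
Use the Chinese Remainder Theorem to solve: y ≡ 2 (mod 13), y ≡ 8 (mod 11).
41

Using the Chinese Remainder Theorem:
M = product of moduli = 143
For equation 1: M_1 = 11, 11 ≡ 11 (mod 13), inverse of 11 mod 13 is 6 (check: 11 × 6 = 66 ≡ 1 (mod 13))
For equation 2: M_2 = 13, 13 ≡ 2 (mod 11), inverse of 13 mod 11 is 6 (check: 2 × 6 = 12 ≡ 1 (mod 11))
Combine: y ≡ Σ r_i×M_i×(M_i⁻¹ mod m_i) = 2×11×6 + 8×13×6 = 132 + 624 = 756
756 mod 143 = 41
y ≡ 41 (mod 143)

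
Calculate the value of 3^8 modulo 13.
8 = 8 (binary 1000). Repeated squaring mod 13: 3^1 ≡ 3; 3^2 ≡ 3² = 9 ≡ 9; 3^4 ≡ 9² = 81 ≡ 3; 3^8 ≡ 3² = 9 ≡ 9. So 3^8 ≡ 9 (mod 13).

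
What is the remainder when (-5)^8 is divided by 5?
(-5) ≡ 0 (mod 5). 8 = 8 (binary 1000). Repeated squaring mod 5: 0^1 ≡ 0; 0^2 ≡ 0² = 0 ≡ 0; 0^4 ≡ 0² = 0 ≡ 0; 0^8 ≡ 0² = 0 ≡ 0. So (-5)^8 ≡ 0 (mod 5).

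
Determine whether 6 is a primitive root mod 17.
p - 1 = 16 has prime divisors 2. Check 6^(16/q) mod 17 for each: 6^(16/2) = 6^8 ≡ 16 (mod 17). None of these is 1, so 6 has order 16 = φ(17), so it is a primitive root mod 17.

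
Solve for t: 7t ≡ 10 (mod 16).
6

Since gcd(7, 16) = 1 divides 10, a solution exists.
Multiply both sides by the inverse of 7 mod 16:
  7^(-1) mod 16 = 7
  x ≡ 7 × 10 ≡ 70 ≡ 6 (mod 16)
Verification: 7 × 6 = 42 = 2 × 16 + 10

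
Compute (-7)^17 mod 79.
Using repeated squaring. (-7) ≡ 72 (mod 79). 17 = 16 + 1 (binary 10001). Repeated squaring mod 79: 72^1 ≡ 72; 72^2 ≡ 72² = 5184 ≡ 49; 72^4 ≡ 49² = 2401 ≡ 31; 72^8 ≡ 31² = 961 ≡ 13; 72^16 ≡ 13² = 169 ≡ 11. Multiply: (-7)^17 ≡ 72^16 × 72^1 ≡ 11 × 72 (mod 79): 11 × 72 = 792 ≡ 2. So (-7)^17 ≡ 2 (mod 79).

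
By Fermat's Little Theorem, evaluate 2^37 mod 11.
By Fermat: 2^{10} ≡ 1 (mod 11). 37 = 3×10 + 7. So 2^{37} ≡ 2^{7} ≡ 7 (mod 11)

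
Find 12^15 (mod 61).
Using repeated squaring. 15 = 8 + 4 + 2 + 1 (binary 1111). Repeated squaring mod 61: 12^1 ≡ 12; 12^2 ≡ 12² = 144 ≡ 22; 12^4 ≡ 22² = 484 ≡ 57; 12^8 ≡ 57² = 3249 ≡ 16. Multiply: 12^15 = 12^8 × 12^4 × 12^2 × 12^1 ≡ 16 × 57 × 22 × 12 (mod 61): 16 × 57 = 912 ≡ 58; 58 × 22 = 1276 ≡ 56; 56 × 12 = 672 ≡ 1. So 12^15 ≡ 1 (mod 61).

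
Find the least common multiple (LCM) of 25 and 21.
525

First find GCD(25, 21) using the Euclidean algorithm:
25 = 1 × 21 + 4
21 = 5 × 4 + 1
4 = 4 × 1 + 0
GCD(25, 21) = 1

LCM formula: LCM(a, b) = (a × b) / GCD(a, b)
LCM(25, 21) = (25 × 21) / 1
LCM(25, 21) = 525 / 1
LCM(25, 21) = 525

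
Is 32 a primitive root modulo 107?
Yes

To verify, check if 32^(106/q) ≢ 1 (mod 107) for each prime divisor q of 106
Divisors of 106 = 106: [1, 2, 53, 106]
  32^(106/2) = 32^53 ≡ 106 (mod 107)
  32^(106/53) = 32^2 ≡ 61 (mod 107)
Conclusion: 32 is a primitive root modulo 107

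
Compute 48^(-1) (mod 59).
16

Using Extended Euclidean Algorithm:
gcd(48, 59) = 1
Bezout coefficients: 48 × 16 + 59 × -13 = 1
So 48 × 16 ≡ 1 (mod 59)
The inverse is 16 mod 59 = 16
Verification: 48 × 16 = 768 = 13 × 59 + 1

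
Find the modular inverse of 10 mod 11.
10^(-1) ≡ 10 (mod 11). Verification: 10 × 10 = 100 ≡ 1 (mod 11)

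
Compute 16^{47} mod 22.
14

Using successive squaring:
Binary expansion of 47: 101111
Powers of 16 mod 22 (each is the square of the previous):
  16^1 ≡ 16 (mod 22)
  16^2 ≡ 16² = 256 ≡ 14 (mod 22)
  16^4 ≡ 14² = 196 ≡ 20 (mod 22)
  16^8 ≡ 20² = 400 ≡ 4 (mod 22)
  16^16 ≡ 4² = 16 ≡ 16 (mod 22)
  16^32 ≡ 16² = 256 ≡ 14 (mod 22)
47 = 32 + 8 + 4 + 2 + 1, so 16^47 = 16^32 × 16^8 × 16^4 × 16^2 × 16^1 ≡ 14 × 4 × 20 × 14 × 16 (mod 22)
Multiplying step by step:
  14 × 4 = 56 ≡ 12 (mod 22)
  12 × 20 = 240 ≡ 20 (mod 22)
  20 × 14 = 280 ≡ 16 (mod 22)
  16 × 16 = 256 ≡ 14 (mod 22)
Result: 16^47 ≡ 14 (mod 22)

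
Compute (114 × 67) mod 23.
2

(114 × 67) = 7638
7638 mod 23 = 2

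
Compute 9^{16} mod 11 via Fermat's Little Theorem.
9

By Fermat's Little Theorem, a^(p-1) ≡ 1 (mod p) for prime p and gcd(a, p) = 1
Here p = 11, so 9^10 ≡ 1 (mod 11)
We can reduce the exponent: 16 mod 10 = 6
So 9^16 ≡ 9^6 (mod 11)
Computing: 9^6 mod 11 = 9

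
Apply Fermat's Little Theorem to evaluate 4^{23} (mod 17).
13

By Fermat's Little Theorem, a^(p-1) ≡ 1 (mod p) for prime p and gcd(a, p) = 1
Here p = 17, so 4^16 ≡ 1 (mod 17)
We can reduce the exponent: 23 mod 16 = 7
So 4^23 ≡ 4^7 (mod 17)
Computing: 4^7 mod 17 = 13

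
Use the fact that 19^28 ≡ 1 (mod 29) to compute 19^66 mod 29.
By Fermat: 19^{28} ≡ 1 (mod 29). 66 = 2×28 + 10. So 19^{66} ≡ 19^{10} ≡ 6 (mod 29)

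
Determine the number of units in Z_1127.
924

Prime factorization: 1127 = 7^2 × 23
Using the formula φ(n) = n × Π(1 - 1/p) for each prime factor p:
φ(1127) = 1127 × (1 - 1/7) × (1 - 1/23)
φ(1127) = 924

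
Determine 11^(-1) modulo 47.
11^(-1) ≡ 30 (mod 47). Verification: 11 × 30 = 330 ≡ 1 (mod 47)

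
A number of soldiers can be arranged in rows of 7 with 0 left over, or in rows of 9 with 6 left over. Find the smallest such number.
M = 7 × 9 = 63. M₁ = 9, y₁ ≡ 4 (mod 7). M₂ = 7, y₂ ≡ 4 (mod 9). n = 0×9×4 + 6×7×4 ≡ 42 (mod 63). The smallest positive such number is 42.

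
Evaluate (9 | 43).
(9/43) = 9^{21} mod 43 = 1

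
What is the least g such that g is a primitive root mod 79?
p - 1 = 78 has prime divisors 2, 3, 13. h is a primitive root mod 79 iff h^(78/q) ≢ 1 (mod 79) for each such q.
h = 2: 2^39 ≡ 1, 2^26 ≡ 23, 2^6 ≡ 64 (mod 79); 2^39 ≡ 1, so not a primitive root.
h = 3: 3^39 ≡ 78, 3^26 ≡ 23, 3^6 ≡ 18 (mod 79); none is 1, so 3 has order 78 and is a primitive root.
The smallest primitive root mod 79 is g = 3.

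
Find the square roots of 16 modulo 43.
The square roots of 16 mod 43 are 4 and 39. Verify: 4² = 16 ≡ 16 (mod 43)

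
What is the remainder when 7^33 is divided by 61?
Using repeated squaring. 33 = 32 + 1 (binary 100001). Repeated squaring mod 61: 7^1 ≡ 7; 7^2 ≡ 7² = 49 ≡ 49; 7^4 ≡ 49² = 2401 ≡ 22; 7^8 ≡ 22² = 484 ≡ 57; 7^16 ≡ 57² = 3249 ≡ 16; 7^32 ≡ 16² = 256 ≡ 12. Multiply: 7^33 = 7^32 × 7^1 ≡ 12 × 7 (mod 61): 12 × 7 = 84 ≡ 23. So 7^33 ≡ 23 (mod 61).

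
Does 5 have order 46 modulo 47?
p - 1 = 46 has prime divisors 2, 23. Check 5^(46/q) mod 47 for each: 5^(46/2) = 5^23 ≡ 46, 5^(46/23) = 5^2 ≡ 25 (mod 47). None of these is 1, so 5 has order 46 = φ(47), so it is a primitive root mod 47.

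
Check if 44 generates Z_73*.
p - 1 = 72 has prime divisors 2, 3. Check 44^(72/q) mod 73 for each: 44^(72/2) = 44^36 ≡ 72, 44^(72/3) = 44^24 ≡ 64 (mod 73). None of these is 1, so 44 has order 72 = φ(73), so it is a primitive root mod 73.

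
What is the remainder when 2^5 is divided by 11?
5 = 4 + 1 (binary 101). Repeated squaring mod 11: 2^1 ≡ 2; 2^2 ≡ 2² = 4 ≡ 4; 2^4 ≡ 4² = 16 ≡ 5. Multiply: 2^5 = 2^4 × 2^1 ≡ 5 × 2 (mod 11): 5 × 2 = 10 ≡ 10. So 2^5 ≡ 10 (mod 11).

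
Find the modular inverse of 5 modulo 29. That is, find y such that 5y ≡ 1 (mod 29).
6

Using Extended Euclidean Algorithm:
gcd(5, 29) = 1
Bezout coefficients: 5 × 6 + 29 × -1 = 1
So 5 × 6 ≡ 1 (mod 29)
The inverse is 6 mod 29 = 6
Verification: 5 × 6 = 30 = 1 × 29 + 1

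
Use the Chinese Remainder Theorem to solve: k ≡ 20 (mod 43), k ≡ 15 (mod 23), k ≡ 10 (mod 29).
14597

Using the Chinese Remainder Theorem:
M = product of moduli = 28681
For equation 1: M_1 = 667, 667 ≡ 22 (mod 43), inverse of 667 mod 43 is 2 (check: 22 × 2 = 44 ≡ 1 (mod 43))
For equation 2: M_2 = 1247, 1247 ≡ 5 (mod 23), inverse of 1247 mod 23 is 14 (check: 5 × 14 = 70 ≡ 1 (mod 23))
For equation 3: M_3 = 989, 989 ≡ 3 (mod 29), inverse of 989 mod 29 is 10 (check: 3 × 10 = 30 ≡ 1 (mod 29))
Combine: k ≡ Σ r_i×M_i×(M_i⁻¹ mod m_i) = 20×667×2 + 15×1247×14 + 10×989×10 = 26680 + 261870 + 98900 = 387450
387450 mod 28681 = 14597
k ≡ 14597 (mod 28681)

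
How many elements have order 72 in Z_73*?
Number of primitive roots mod 73 = φ(72) = 24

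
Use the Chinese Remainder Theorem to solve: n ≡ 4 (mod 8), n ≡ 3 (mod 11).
M = 8 × 11 = 88. M₁ = 11, y₁ ≡ 3 (mod 8). M₂ = 8, y₂ ≡ 7 (mod 11). n = 4×11×3 + 3×8×7 ≡ 36 (mod 88)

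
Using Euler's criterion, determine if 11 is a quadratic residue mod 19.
By Euler's criterion: 11^{9} ≡ 1 (mod 19). Since this equals 1, 11 is a QR.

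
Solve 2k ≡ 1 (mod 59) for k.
2^(-1) ≡ 30 (mod 59). Verification: 2 × 30 = 60 ≡ 1 (mod 59)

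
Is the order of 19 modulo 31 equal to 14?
No, the actual order is 15, not 14.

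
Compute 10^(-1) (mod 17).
10^(-1) ≡ 12 (mod 17). Verification: 10 × 12 = 120 ≡ 1 (mod 17)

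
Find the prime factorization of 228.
2^2 × 3 × 19

Divide by primes starting from smallest:
228 ÷ 2 = 114
114 ÷ 2 = 57
57 ÷ 3 = 19
19 ÷ 19 = 1

228 = 2^2 × 3 × 19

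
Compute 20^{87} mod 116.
112

Using successive squaring:
Binary expansion of 87: 1010111
Powers of 20 mod 116 (each is the square of the previous):
  20^1 ≡ 20 (mod 116)
  20^2 ≡ 20² = 400 ≡ 52 (mod 116)
  20^4 ≡ 52² = 2704 ≡ 36 (mod 116)
  20^8 ≡ 36² = 1296 ≡ 20 (mod 116)
  20^16 ≡ 20² = 400 ≡ 52 (mod 116)
  20^32 ≡ 52² = 2704 ≡ 36 (mod 116)
  20^64 ≡ 36² = 1296 ≡ 20 (mod 116)
87 = 64 + 16 + 4 + 2 + 1, so 20^87 = 20^64 × 20^16 × 20^4 × 20^2 × 20^1 ≡ 20 × 52 × 36 × 52 × 20 (mod 116)
Multiplying step by step:
  20 × 52 = 1040 ≡ 112 (mod 116)
  112 × 36 = 4032 ≡ 88 (mod 116)
  88 × 52 = 4576 ≡ 52 (mod 116)
  52 × 20 = 1040 ≡ 112 (mod 116)
Result: 20^87 ≡ 112 (mod 116)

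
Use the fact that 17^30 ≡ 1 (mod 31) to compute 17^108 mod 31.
By Fermat: 17^{30} ≡ 1 (mod 31). 108 = 3×30 + 18. So 17^{108} ≡ 17^{18} ≡ 16 (mod 31)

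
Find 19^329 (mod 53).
Using Fermat: 19^{52} ≡ 1 (mod 53). 329 ≡ 17 (mod 52). So 19^{329} ≡ 19^{17} ≡ 32 (mod 53)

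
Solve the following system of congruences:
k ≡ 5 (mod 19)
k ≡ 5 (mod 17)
5

Using the Chinese Remainder Theorem:
M = product of moduli = 323
For equation 1: M_1 = 17, 17 ≡ 17 (mod 19), inverse of 17 mod 19 is 9 (check: 17 × 9 = 153 ≡ 1 (mod 19))
For equation 2: M_2 = 19, 19 ≡ 2 (mod 17), inverse of 19 mod 17 is 9 (check: 2 × 9 = 18 ≡ 1 (mod 17))
Combine: k ≡ Σ r_i×M_i×(M_i⁻¹ mod m_i) = 5×17×9 + 5×19×9 = 765 + 855 = 1620
1620 mod 323 = 5
k ≡ 5 (mod 323)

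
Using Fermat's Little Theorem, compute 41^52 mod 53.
By Fermat's Little Theorem, 41^{52} ≡ 1 (mod 53) since 53 is prime and gcd(41, 53) = 1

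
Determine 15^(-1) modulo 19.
15^(-1) ≡ 14 (mod 19). Verification: 15 × 14 = 210 ≡ 1 (mod 19)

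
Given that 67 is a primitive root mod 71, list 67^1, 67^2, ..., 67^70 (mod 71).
g^1, g^2, ..., g^{70} mod 71: {67, 16, 7, 43, 41, 49, 17, 3, 59, 48, 21, 58, 52, 5, 51, 9, 35, 2, 63, 32, 14, 15, 11, 27, 34, 6, 47, 25, 42, 45, 33, 10, 31, 18, 70, 4, 55, 64, 28, 30, 22, 54, 68, 12, 23, 50, 13, 19, 66, 20, 62, 36, 69, 8, 39, 57, 56, 60, 44, 37, 65, 24, 46, 29, 26, 38, 61, 40, 53, 1}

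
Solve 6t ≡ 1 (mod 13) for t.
11

Using Extended Euclidean Algorithm:
gcd(6, 13) = 1
Bezout coefficients: 6 × -2 + 13 × 1 = 1
So 6 × -2 ≡ 1 (mod 13)
The inverse is -2 mod 13 = 11
Verification: 6 × 11 = 66 = 5 × 13 + 1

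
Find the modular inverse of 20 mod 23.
20^(-1) ≡ 15 (mod 23). Verification: 20 × 15 = 300 ≡ 1 (mod 23)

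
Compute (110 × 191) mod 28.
10

(110 × 191) = 21010
21010 mod 28 = 10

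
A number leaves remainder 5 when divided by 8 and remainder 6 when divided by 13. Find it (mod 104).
M = 8 × 13 = 104. M₁ = 13, y₁ ≡ 5 (mod 8). M₂ = 8, y₂ ≡ 5 (mod 13). x = 5×13×5 + 6×8×5 ≡ 45 (mod 104)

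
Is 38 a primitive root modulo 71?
No

To verify, check if 38^(70/q) ≢ 1 (mod 71) for each prime divisor q of 70
Divisors of 70 = 70: [1, 2, 5, 7, 10, 14, 35, 70]
  38^(70/2) = 38^35 ≡ 1 (mod 71)
  38^(70/5) = 38^14 ≡ 5 (mod 71)
  38^(70/7) = 38^10 ≡ 45 (mod 71)
Conclusion: 38 is not a primitive root modulo 71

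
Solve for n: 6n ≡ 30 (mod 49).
5

Since gcd(6, 49) = 1 divides 30, a solution exists.
Multiply both sides by the inverse of 6 mod 49:
  6^(-1) mod 49 = 41
  x ≡ 41 × 30 ≡ 1230 ≡ 5 (mod 49)
Verification: 6 × 5 = 30 = 0 × 49 + 30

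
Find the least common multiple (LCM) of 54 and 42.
378

First find GCD(54, 42) using the Euclidean algorithm:
54 = 1 × 42 + 12
42 = 3 × 12 + 6
12 = 2 × 6 + 0
GCD(54, 42) = 6

LCM formula: LCM(a, b) = (a × b) / GCD(a, b)
LCM(54, 42) = (54 × 42) / 6
LCM(54, 42) = 2268 / 6
LCM(54, 42) = 378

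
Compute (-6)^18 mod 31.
Using repeated squaring. (-6) ≡ 25 (mod 31). 18 = 16 + 2 (binary 10010). Repeated squaring mod 31: 25^1 ≡ 25; 25^2 ≡ 25² = 625 ≡ 5; 25^4 ≡ 5² = 25 ≡ 25; 25^8 ≡ 25² = 625 ≡ 5; 25^16 ≡ 5² = 25 ≡ 25. Multiply: (-6)^18 ≡ 25^16 × 25^2 ≡ 25 × 5 (mod 31): 25 × 5 = 125 ≡ 1. So (-6)^18 ≡ 1 (mod 31).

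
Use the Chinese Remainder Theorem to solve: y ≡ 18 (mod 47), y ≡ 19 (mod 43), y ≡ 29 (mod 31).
38934

Using the Chinese Remainder Theorem:
M = product of moduli = 62651
For equation 1: M_1 = 1333, 1333 ≡ 17 (mod 47), inverse of 1333 mod 47 is 36 (check: 17 × 36 = 612 ≡ 1 (mod 47))
For equation 2: M_2 = 1457, 1457 ≡ 38 (mod 43), inverse of 1457 mod 43 is 17 (check: 38 × 17 = 646 ≡ 1 (mod 43))
For equation 3: M_3 = 2021, 2021 ≡ 6 (mod 31), inverse of 2021 mod 31 is 26 (check: 6 × 26 = 156 ≡ 1 (mod 31))
Combine: y ≡ Σ r_i×M_i×(M_i⁻¹ mod m_i) = 18×1333×36 + 19×1457×17 + 29×2021×26 = 863784 + 470611 + 1523834 = 2858229
2858229 mod 62651 = 38934
y ≡ 38934 (mod 62651)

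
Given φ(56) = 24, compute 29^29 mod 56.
By Euler: 29^{24} ≡ 1 (mod 56) since gcd(29, 56) = 1. 29 = 1×24 + 5. So 29^{29} ≡ 29^{5} ≡ 29 (mod 56)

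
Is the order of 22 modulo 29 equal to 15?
No, the actual order is 14, not 15.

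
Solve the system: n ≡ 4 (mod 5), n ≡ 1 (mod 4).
M = 5 × 4 = 20. M₁ = 4, y₁ ≡ 4 (mod 5). M₂ = 5, y₂ ≡ 1 (mod 4). n = 4×4×4 + 1×5×1 ≡ 9 (mod 20)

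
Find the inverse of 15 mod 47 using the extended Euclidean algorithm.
Extended GCD: 15(22) + 47(-7) = 1. So 15^(-1) ≡ 22 ≡ 22 (mod 47). Verify: 15 × 22 = 330 ≡ 1 (mod 47)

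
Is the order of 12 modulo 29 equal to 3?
No, the actual order is 4, not 3.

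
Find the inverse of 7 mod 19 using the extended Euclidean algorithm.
Extended GCD: 7(-8) + 19(3) = 1. So 7^(-1) ≡ 11 ≡ 11 (mod 19). Verify: 7 × 11 = 77 ≡ 1 (mod 19)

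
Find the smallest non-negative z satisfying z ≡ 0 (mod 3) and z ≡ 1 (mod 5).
M = 3 × 5 = 15. M₁ = 5, y₁ ≡ 2 (mod 3). M₂ = 3, y₂ ≡ 2 (mod 5). z = 0×5×2 + 1×3×2 ≡ 6 (mod 15)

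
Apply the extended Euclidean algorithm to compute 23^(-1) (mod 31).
Extended GCD: 23(-4) + 31(3) = 1. So 23^(-1) ≡ 27 ≡ 27 (mod 31). Verify: 23 × 27 = 621 ≡ 1 (mod 31)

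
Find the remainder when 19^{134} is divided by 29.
By Fermat: 19^{28} ≡ 1 (mod 29). 134 = 4×28 + 22. So 19^{134} ≡ 19^{22} ≡ 4 (mod 29)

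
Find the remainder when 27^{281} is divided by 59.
By Fermat: 27^{58} ≡ 1 (mod 59). 281 = 4×58 + 49. So 27^{281} ≡ 27^{49} ≡ 9 (mod 59)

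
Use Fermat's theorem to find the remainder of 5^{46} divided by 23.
2

By Fermat's Little Theorem, a^(p-1) ≡ 1 (mod p) for prime p and gcd(a, p) = 1
Here p = 23, so 5^22 ≡ 1 (mod 23)
We can reduce the exponent: 46 mod 22 = 2
So 5^46 ≡ 5^2 (mod 23)
Computing: 5^2 mod 23 = 2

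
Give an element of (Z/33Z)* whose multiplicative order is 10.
28 has order 10 mod 33 since 28^{10} ≡ 1 (mod 33) and no smaller power works.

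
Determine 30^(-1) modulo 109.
30^(-1) ≡ 40 (mod 109). Verification: 30 × 40 = 1200 ≡ 1 (mod 109)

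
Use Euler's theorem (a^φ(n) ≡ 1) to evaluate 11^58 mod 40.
By Euler: 11^{16} ≡ 1 (mod 40) since gcd(11, 40) = 1. 58 = 3×16 + 10. So 11^{58} ≡ 11^{10} ≡ 1 (mod 40)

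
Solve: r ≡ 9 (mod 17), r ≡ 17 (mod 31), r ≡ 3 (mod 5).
M = 17 × 31 × 5 = 2635. M₁ = 155, y₁ ≡ 9 (mod 17). M₂ = 85, y₂ ≡ 27 (mod 31). M₃ = 527, y₃ ≡ 3 (mod 5). r = 9×155×9 + 17×85×27 + 3×527×3 ≡ 978 (mod 2635)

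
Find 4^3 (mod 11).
3 = 2 + 1 (binary 11). Repeated squaring mod 11: 4^1 ≡ 4; 4^2 ≡ 4² = 16 ≡ 5. Multiply: 4^3 = 4^2 × 4^1 ≡ 5 × 4 (mod 11): 5 × 4 = 20 ≡ 9. So 4^3 ≡ 9 (mod 11).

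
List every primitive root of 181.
Primitive roots mod 181: {2, 10, 18, 21, 23, 24, 28, 41, 47, 50, 53, 54, 57, 58, 63, 66, 69, 76, 77, 78, 83, 84, 85, 90, 91, 96, 97, 98, 103, 104, 105, 112, 115, 118, 123, 124, 127, 128, 131, 134, 140, 153, 157, 158, 160, 163, 171, 179}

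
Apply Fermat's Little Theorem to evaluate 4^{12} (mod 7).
1

By Fermat's Little Theorem, a^(p-1) ≡ 1 (mod p) for prime p and gcd(a, p) = 1
Here p = 7, so 4^6 ≡ 1 (mod 7)
We can reduce the exponent: 12 mod 6 = 0
So 4^12 ≡ 4^0 (mod 7)
Computing: 4^0 mod 7 = 1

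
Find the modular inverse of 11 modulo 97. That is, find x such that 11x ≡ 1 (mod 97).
53

Using Extended Euclidean Algorithm:
gcd(11, 97) = 1
Bezout coefficients: 11 × -44 + 97 × 5 = 1
So 11 × -44 ≡ 1 (mod 97)
The inverse is -44 mod 97 = 53
Verification: 11 × 53 = 583 = 6 × 97 + 1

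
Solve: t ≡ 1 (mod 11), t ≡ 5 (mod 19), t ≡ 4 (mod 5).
M = 11 × 19 × 5 = 1045. M₁ = 95, y₁ ≡ 8 (mod 11). M₂ = 55, y₂ ≡ 9 (mod 19). M₃ = 209, y₃ ≡ 4 (mod 5). t = 1×95×8 + 5×55×9 + 4×209×4 ≡ 309 (mod 1045)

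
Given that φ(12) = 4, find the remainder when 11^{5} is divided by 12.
By Euler: 11^{4} ≡ 1 (mod 12) since gcd(11, 12) = 1. 5 = 1×4 + 1. So 11^{5} ≡ 11^{1} ≡ 11 (mod 12)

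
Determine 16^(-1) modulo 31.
16^(-1) ≡ 2 (mod 31). Verification: 16 × 2 = 32 ≡ 1 (mod 31)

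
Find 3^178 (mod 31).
Using Fermat: 3^{30} ≡ 1 (mod 31). 178 ≡ 28 (mod 30). So 3^{178} ≡ 3^{28} ≡ 7 (mod 31)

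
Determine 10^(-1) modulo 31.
10^(-1) ≡ 28 (mod 31). Verification: 10 × 28 = 280 ≡ 1 (mod 31)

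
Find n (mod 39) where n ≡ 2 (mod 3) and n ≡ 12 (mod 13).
M = 3 × 13 = 39. M₁ = 13, y₁ ≡ 1 (mod 3). M₂ = 3, y₂ ≡ 9 (mod 13). n = 2×13×1 + 12×3×9 ≡ 38 (mod 39)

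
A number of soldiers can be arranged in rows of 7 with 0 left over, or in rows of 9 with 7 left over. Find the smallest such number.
M = 7 × 9 = 63. M₁ = 9, y₁ ≡ 4 (mod 7). M₂ = 7, y₂ ≡ 4 (mod 9). y = 0×9×4 + 7×7×4 ≡ 7 (mod 63). The smallest positive such number is 7.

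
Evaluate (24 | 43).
(24/43) = 24^{21} mod 43 = 1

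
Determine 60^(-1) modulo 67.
60^(-1) ≡ 19 (mod 67). Verification: 60 × 19 = 1140 ≡ 1 (mod 67)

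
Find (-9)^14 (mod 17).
Using repeated squaring. (-9) ≡ 8 (mod 17). 14 = 8 + 4 + 2 (binary 1110). Repeated squaring mod 17: 8^1 ≡ 8; 8^2 ≡ 8² = 64 ≡ 13; 8^4 ≡ 13² = 169 ≡ 16; 8^8 ≡ 16² = 256 ≡ 1. Multiply: (-9)^14 ≡ 8^8 × 8^4 × 8^2 ≡ 1 × 16 × 13 (mod 17): 1 × 16 = 16 ≡ 16; 16 × 13 = 208 ≡ 4. So (-9)^14 ≡ 4 (mod 17).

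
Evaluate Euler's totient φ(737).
660

Prime factorization: 737 = 11 × 67
Using the formula φ(n) = n × Π(1 - 1/p) for each prime factor p:
φ(737) = 737 × (1 - 1/11) × (1 - 1/67)
φ(737) = 660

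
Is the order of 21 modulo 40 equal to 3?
No, the actual order is 2, not 3.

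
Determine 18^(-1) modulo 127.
18^(-1) ≡ 120 (mod 127). Verification: 18 × 120 = 2160 ≡ 1 (mod 127)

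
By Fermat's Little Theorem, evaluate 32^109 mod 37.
By Fermat: 32^{36} ≡ 1 (mod 37). 109 = 3×36 + 1. So 32^{109} ≡ 32^{1} ≡ 32 (mod 37)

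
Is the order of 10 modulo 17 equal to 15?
No, the actual order is 16, not 15.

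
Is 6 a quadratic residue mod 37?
By Euler's criterion: 6^{18} ≡ 36 (mod 37). Since this equals -1 (≡ 36), 6 is not a QR.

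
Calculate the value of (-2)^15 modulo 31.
Using repeated squaring. (-2) ≡ 29 (mod 31). 15 = 8 + 4 + 2 + 1 (binary 1111). Repeated squaring mod 31: 29^1 ≡ 29; 29^2 ≡ 29² = 841 ≡ 4; 29^4 ≡ 4² = 16 ≡ 16; 29^8 ≡ 16² = 256 ≡ 8. Multiply: (-2)^15 ≡ 29^8 × 29^4 × 29^2 × 29^1 ≡ 8 × 16 × 4 × 29 (mod 31): 8 × 16 = 128 ≡ 4; 4 × 4 = 16 ≡ 16; 16 × 29 = 464 ≡ 30. So (-2)^15 ≡ 30 (mod 31).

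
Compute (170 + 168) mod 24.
2

(170 + 168) = 338
338 mod 24 = 2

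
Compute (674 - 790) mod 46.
22

(674 - 790) = -116
-116 mod 46 = 22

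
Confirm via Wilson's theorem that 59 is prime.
(58)! mod 59 = 58. Since this equals -1 (mod 59), Wilson confirms 59 is prime.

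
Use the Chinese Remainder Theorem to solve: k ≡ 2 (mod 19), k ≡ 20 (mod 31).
M = 19 × 31 = 589. M₁ = 31, y₁ ≡ 8 (mod 19). M₂ = 19, y₂ ≡ 18 (mod 31). k = 2×31×8 + 20×19×18 ≡ 268 (mod 589)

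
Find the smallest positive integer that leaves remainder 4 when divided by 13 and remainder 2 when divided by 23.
M = 13 × 23 = 299. M₁ = 23, y₁ ≡ 4 (mod 13). M₂ = 13, y₂ ≡ 16 (mod 23). n = 4×23×4 + 2×13×16 ≡ 186 (mod 299). The smallest positive such number is 186.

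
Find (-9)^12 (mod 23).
Using repeated squaring. (-9) ≡ 14 (mod 23). 12 = 8 + 4 (binary 1100). Repeated squaring mod 23: 14^1 ≡ 14; 14^2 ≡ 14² = 196 ≡ 12; 14^4 ≡ 12² = 144 ≡ 6; 14^8 ≡ 6² = 36 ≡ 13. Multiply: (-9)^12 ≡ 14^8 × 14^4 ≡ 13 × 6 (mod 23): 13 × 6 = 78 ≡ 9. So (-9)^12 ≡ 9 (mod 23).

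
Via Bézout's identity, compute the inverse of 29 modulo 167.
Extended GCD: 29(-23) + 167(4) = 1. So 29^(-1) ≡ 144 ≡ 144 (mod 167). Verify: 29 × 144 = 4176 ≡ 1 (mod 167)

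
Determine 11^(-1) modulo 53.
11^(-1) ≡ 29 (mod 53). Verification: 11 × 29 = 319 ≡ 1 (mod 53)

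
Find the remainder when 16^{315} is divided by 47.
By Fermat: 16^{46} ≡ 1 (mod 47). 315 = 6×46 + 39. So 16^{315} ≡ 16^{39} ≡ 25 (mod 47)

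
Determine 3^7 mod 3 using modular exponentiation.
3 ≡ 0 (mod 3). 7 = 4 + 2 + 1 (binary 111). Repeated squaring mod 3: 0^1 ≡ 0; 0^2 ≡ 0² = 0 ≡ 0; 0^4 ≡ 0² = 0 ≡ 0. Multiply: 3^7 ≡ 0^4 × 0^2 × 0^1 ≡ 0 × 0 × 0 (mod 3): 0 × 0 = 0 ≡ 0; 0 × 0 = 0 ≡ 0. So 3^7 ≡ 0 (mod 3).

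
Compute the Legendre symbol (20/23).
(20/23) = 20^{11} mod 23 = -1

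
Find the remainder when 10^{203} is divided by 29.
By Fermat: 10^{28} ≡ 1 (mod 29). 203 = 7×28 + 7. So 10^{203} ≡ 10^{7} ≡ 17 (mod 29)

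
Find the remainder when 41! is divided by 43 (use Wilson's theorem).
(42)! = (41)! × (42) ≡ -1 (mod 43). So (41)! ≡ -1 × (42)^(-1) ≡ (-1)×(-1) = 1 (mod 43)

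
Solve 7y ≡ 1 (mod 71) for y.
61

Using Extended Euclidean Algorithm:
gcd(7, 71) = 1
Bezout coefficients: 7 × -10 + 71 × 1 = 1
So 7 × -10 ≡ 1 (mod 71)
The inverse is -10 mod 71 = 61
Verification: 7 × 61 = 427 = 6 × 71 + 1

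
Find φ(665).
432

Prime factorization: 665 = 5 × 7 × 19
Using the formula φ(n) = n × Π(1 - 1/p) for each prime factor p:
φ(665) = 665 × (1 - 1/5) × (1 - 1/7) × (1 - 1/19)
φ(665) = 432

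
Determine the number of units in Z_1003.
928

Prime factorization: 1003 = 17 × 59
Using the formula φ(n) = n × Π(1 - 1/p) for each prime factor p:
φ(1003) = 1003 × (1 - 1/17) × (1 - 1/59)
φ(1003) = 928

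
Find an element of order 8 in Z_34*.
9 has order 8 mod 34 since 9^{8} ≡ 1 (mod 34) and no smaller power works.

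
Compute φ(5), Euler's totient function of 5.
4

Prime factorization: 5 = 5
Using the formula φ(n) = n × Π(1 - 1/p) for each prime factor p:
φ(5) = 5 × (1 - 1/5)
φ(5) = 4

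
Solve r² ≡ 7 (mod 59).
The square roots of 7 mod 59 are 19 and 40. Verify: 19² = 361 ≡ 7 (mod 59)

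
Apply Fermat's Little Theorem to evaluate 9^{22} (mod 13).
9

By Fermat's Little Theorem, a^(p-1) ≡ 1 (mod p) for prime p and gcd(a, p) = 1
Here p = 13, so 9^12 ≡ 1 (mod 13)
We can reduce the exponent: 22 mod 12 = 10
So 9^22 ≡ 9^10 (mod 13)
Computing: 9^10 mod 13 = 9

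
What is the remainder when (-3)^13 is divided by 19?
Using repeated squaring. (-3) ≡ 16 (mod 19). 13 = 8 + 4 + 1 (binary 1101). Repeated squaring mod 19: 16^1 ≡ 16; 16^2 ≡ 16² = 256 ≡ 9; 16^4 ≡ 9² = 81 ≡ 5; 16^8 ≡ 5² = 25 ≡ 6. Multiply: (-3)^13 ≡ 16^8 × 16^4 × 16^1 ≡ 6 × 5 × 16 (mod 19): 6 × 5 = 30 ≡ 11; 11 × 16 = 176 ≡ 5. So (-3)^13 ≡ 5 (mod 19).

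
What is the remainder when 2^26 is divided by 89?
Using repeated squaring. 26 = 16 + 8 + 2 (binary 11010). Repeated squaring mod 89: 2^1 ≡ 2; 2^2 ≡ 2² = 4 ≡ 4; 2^4 ≡ 4² = 16 ≡ 16; 2^8 ≡ 16² = 256 ≡ 78; 2^16 ≡ 78² = 6084 ≡ 32. Multiply: 2^26 = 2^16 × 2^8 × 2^2 ≡ 32 × 78 × 4 (mod 89): 32 × 78 = 2496 ≡ 4; 4 × 4 = 16 ≡ 16. So 2^26 ≡ 16 (mod 89).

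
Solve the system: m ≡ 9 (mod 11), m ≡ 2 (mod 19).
M = 11 × 19 = 209. M₁ = 19, y₁ ≡ 7 (mod 11). M₂ = 11, y₂ ≡ 7 (mod 19). m = 9×19×7 + 2×11×7 ≡ 97 (mod 209)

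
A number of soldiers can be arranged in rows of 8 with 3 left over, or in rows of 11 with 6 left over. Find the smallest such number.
M = 8 × 11 = 88. M₁ = 11, y₁ ≡ 3 (mod 8). M₂ = 8, y₂ ≡ 7 (mod 11). z = 3×11×3 + 6×8×7 ≡ 83 (mod 88). The smallest positive such number is 83.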